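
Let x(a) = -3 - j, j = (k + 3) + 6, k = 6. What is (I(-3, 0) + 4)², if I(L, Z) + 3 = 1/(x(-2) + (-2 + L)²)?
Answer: 64/49 ≈ 1.3061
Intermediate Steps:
j = 15 (j = (6 + 3) + 6 = 9 + 6 = 15)
x(a) = -18 (x(a) = -3 - 1*15 = -3 - 15 = -18)
I(L, Z) = -3 + 1/(-18 + (-2 + L)²)
(I(-3, 0) + 4)² = ((55 - 3*(-2 - 3)²)/(-18 + (-2 - 3)²) + 4)² = ((55 - 3*(-5)²)/(-18 + (-5)²) + 4)² = ((55 - 3*25)/(-18 + 25) + 4)² = ((55 - 75)/7 + 4)² = ((⅐)*(-20) + 4)² = (-20/7 + 4)² = (8/7)² = 64/49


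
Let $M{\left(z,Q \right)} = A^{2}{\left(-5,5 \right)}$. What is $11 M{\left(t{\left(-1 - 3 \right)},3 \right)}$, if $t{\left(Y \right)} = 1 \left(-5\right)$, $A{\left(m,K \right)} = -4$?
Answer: $176$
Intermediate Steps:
$t{\left(Y \right)} = -5$
$M{\left(z,Q \right)} = 16$ ($M{\left(z,Q \right)} = \left(-4\right)^{2} = 16$)
$11 M{\left(t{\left(-1 - 3 \right)},3 \right)} = 11 \cdot 16 = 176$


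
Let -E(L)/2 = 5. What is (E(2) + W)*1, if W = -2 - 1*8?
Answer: -20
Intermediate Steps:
E(L) = -10 (E(L) = -2*5 = -10)
W = -10 (W = -2 - 8 = -10)
(E(2) + W)*1 = (-10 - 10)*1 = -20*1 = -20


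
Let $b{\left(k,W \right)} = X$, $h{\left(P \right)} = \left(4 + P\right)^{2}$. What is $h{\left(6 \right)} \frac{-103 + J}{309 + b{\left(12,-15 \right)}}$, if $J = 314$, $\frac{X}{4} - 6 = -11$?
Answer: $\frac{21100}{289} \approx 73.01$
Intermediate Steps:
$X = -20$ ($X = 24 + 4 \left(-11\right) = 24 - 44 = -20$)
$b{\left(k,W \right)} = -20$
$h{\left(6 \right)} \frac{-103 + J}{309 + b{\left(12,-15 \right)}} = \left(4 + 6\right)^{2} \frac{-103 + 314}{309 - 20} = 10^{2} \cdot \frac{211}{289} = 100 \cdot 211 \cdot \frac{1}{289} = 100 \cdot \frac{211}{289} = \frac{21100}{289}$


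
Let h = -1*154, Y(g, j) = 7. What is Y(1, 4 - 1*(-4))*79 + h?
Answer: 399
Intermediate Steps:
h = -154
Y(1, 4 - 1*(-4))*79 + h = 7*79 - 154 = 553 - 154 = 399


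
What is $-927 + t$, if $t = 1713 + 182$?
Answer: $968$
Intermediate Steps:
$t = 1895$
$-927 + t = -927 + 1895 = 968$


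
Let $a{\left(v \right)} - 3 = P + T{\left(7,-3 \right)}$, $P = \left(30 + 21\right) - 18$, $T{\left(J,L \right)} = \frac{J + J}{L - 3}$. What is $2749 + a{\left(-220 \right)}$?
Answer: $\frac{8348}{3} \approx 2782.7$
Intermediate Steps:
$T{\left(J,L \right)} = \frac{2 J}{-3 + L}$
$P = 33$ ($P = 51 - 18 = 33$)
$a{\left(v \right)} = \frac{101}{3}$ ($a{\left(v \right)} = 3 + \left(33 + 2 \cdot 7 \frac{1}{-3 - 3}\right) = 3 + \left(33 + 2 \cdot 7 \frac{1}{-6}\right) = 3 + \left(33 + 2 \cdot 7 \left(- \frac{1}{6}\right)\right) = 3 + \left(33 - \frac{7}{3}\right) = 3 + \frac{92}{3} = \frac{101}{3}$)
$2749 + a{\left(-220 \right)} = 2749 + \frac{101}{3} = \frac{8348}{3}$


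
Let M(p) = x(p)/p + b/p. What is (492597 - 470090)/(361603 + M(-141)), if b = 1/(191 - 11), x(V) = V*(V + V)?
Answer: 571227660/9170326979 ≈ 0.062291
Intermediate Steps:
x(V) = 2*V² (x(V) = V*(2*V) = 2*V²)
b = 1/180 ≈ 0.0055556
M(p) = 2*p + 1/(180*p) (M(p) = (2*p²)/p + 1/(180*p) = 2*p + 1/(180*p))
(492597 - 470090)/(361603 + M(-141)) = (492597 - 470090)/(361603 + (2*(-141) + (1/180)/(-141))) = 22507/(361603 + (-282 + (1/180)*(-1/141))) = 22507/(361603 + (-282 - 1/25380)) = 22507/(361603 - 7157161/25380) = 22507/(9170326979/25380) = 22507*(25380/9170326979) = 571227660/9170326979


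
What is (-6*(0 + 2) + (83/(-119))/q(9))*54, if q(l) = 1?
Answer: -81594/119 ≈ -685.66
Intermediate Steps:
(-6*(0 + 2) + (83/(-119))/q(9))*54 = (-6*(0 + 2) + (83/(-119))/1)*54 = (-6*2 + (83*(-1/119))*1)*54 = (-12 - 83/119*1)*54 = (-12 - 83/119)*54 = -1511/119*54 = -81594/119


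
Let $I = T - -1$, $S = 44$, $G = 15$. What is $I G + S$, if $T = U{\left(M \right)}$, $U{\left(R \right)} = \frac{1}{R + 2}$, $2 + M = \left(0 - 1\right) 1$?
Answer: $44$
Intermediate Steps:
$M = -3$ ($M = -2 + \left(0 - 1\right) 1 = -2 - 1 = -3$)
$U{\left(R \right)} = \frac{1}{2 + R}$
$T = -1$ ($T = \frac{1}{2 - 3} = \frac{1}{-1} = -1$)
$I = 0$ ($I = -1 - -1 = -1 + 1 = 0$)
$I G + S = 0 \cdot 15 + 44 = 0 + 44 = 44$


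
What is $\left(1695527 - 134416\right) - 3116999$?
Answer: $-1555888$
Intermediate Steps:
$\left(1695527 - 134416\right) - 3116999 = 1561111 - 3116999 = -1555888$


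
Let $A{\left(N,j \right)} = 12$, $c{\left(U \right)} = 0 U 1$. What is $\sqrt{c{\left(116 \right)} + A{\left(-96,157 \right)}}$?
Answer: $2 \sqrt{3} \approx 3.4641$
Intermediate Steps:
$c{\left(U \right)} = 0$ ($c{\left(U \right)} = 0 \cdot 1 = 0$)
$\sqrt{c{\left(116 \right)} + A{\left(-96,157 \right)}} = \sqrt{0 + 12} = \sqrt{12} = 2 \sqrt{3}$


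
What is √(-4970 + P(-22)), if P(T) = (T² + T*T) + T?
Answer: 2*I*√1006 ≈ 63.435*I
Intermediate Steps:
P(T) = T + 2*T² (P(T) = (T² + T²) + T = 2*T² + T = T + 2*T²)
√(-4970 + P(-22)) = √(-4970 - 22*(1 + 2*(-22))) = √(-4970 - 22*(1 - 44)) = √(-4970 - 22*(-43)) = √(-4970 + 946) = √(-4024) = 2*I*√1006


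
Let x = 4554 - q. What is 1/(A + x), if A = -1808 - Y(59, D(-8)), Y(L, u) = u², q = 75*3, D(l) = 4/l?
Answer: 4/10083 ≈ 0.00039671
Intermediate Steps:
q = 225
x = 4329 (x = 4554 - 1*225 = 4554 - 225 = 4329)
A = -7233/4 (A = -1808 - (4/(-8))² = -1808 - (4*(-⅛))² = -1808 - (-½)² = -1808 - 1*¼ = -1808 - ¼ = -7233/4 ≈ -1808.3)
1/(A + x) = 1/(-7233/4 + 4329) = 1/(10083/4) = 4/10083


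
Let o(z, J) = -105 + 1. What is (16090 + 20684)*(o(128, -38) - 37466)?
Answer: -1381599180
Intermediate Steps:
o(z, J) = -104
(16090 + 20684)*(o(128, -38) - 37466) = (16090 + 20684)*(-104 - 37466) = 36774*(-37570) = -1381599180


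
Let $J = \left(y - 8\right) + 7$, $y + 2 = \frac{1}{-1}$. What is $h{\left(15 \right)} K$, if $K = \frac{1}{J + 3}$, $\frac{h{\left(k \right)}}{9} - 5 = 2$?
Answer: $-63$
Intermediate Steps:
$h{\left(k \right)} = 63$ ($h{\left(k \right)} = 45 + 9 \cdot 2 = 45 + 18 = 63$)
$y = -3$ ($y = -2 + \frac{1}{-1} = -2 - 1 = -3$)
$J = -4$ ($J = \left(-3 - 8\right) + 7 = -11 + 7 = -4$)
$K = -1$ ($K = \frac{1}{-4 + 3} = \frac{1}{-1} = -1$)
$h{\left(15 \right)} K = 63 \left(-1\right) = -63$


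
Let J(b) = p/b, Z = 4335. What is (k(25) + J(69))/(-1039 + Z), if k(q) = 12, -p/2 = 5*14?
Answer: 43/14214 ≈ 0.0030252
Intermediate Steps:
p = -140 (p = -10*14 = -2*70 = -140)
J(b) = -140/b
(k(25) + J(69))/(-1039 + Z) = (12 - 140/69)/(-1039 + 4335) = (12 - 140*1/69)/3296 = (12 - 140/69)*(1/3296) = (688/69)*(1/3296) = 43/14214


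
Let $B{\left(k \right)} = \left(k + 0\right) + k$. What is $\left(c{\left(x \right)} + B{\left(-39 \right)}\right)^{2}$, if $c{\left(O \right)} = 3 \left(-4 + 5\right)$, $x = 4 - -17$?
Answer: $5625$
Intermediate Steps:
$x = 21$ ($x = 4 + 17 = 21$)
$c{\left(O \right)} = 3$ ($c{\left(O \right)} = 3 \cdot 1 = 3$)
$B{\left(k \right)} = 2 k$ ($B{\left(k \right)} = k + k = 2 k$)
$\left(c{\left(x \right)} + B{\left(-39 \right)}\right)^{2} = \left(3 + 2 \left(-39\right)\right)^{2} = \left(3 - 78\right)^{2} = \left(-75\right)^{2} = 5625$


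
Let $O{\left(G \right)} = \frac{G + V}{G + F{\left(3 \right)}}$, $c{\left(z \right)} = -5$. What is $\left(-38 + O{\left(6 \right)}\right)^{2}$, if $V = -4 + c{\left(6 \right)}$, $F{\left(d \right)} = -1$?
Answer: $\frac{37249}{25} \approx 1490.0$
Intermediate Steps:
$V = -9$ ($V = -4 - 5 = -9$)
$O{\left(G \right)} = \frac{-9 + G}{-1 + G}$ ($O{\left(G \right)} = \frac{G - 9}{G - 1} = \frac{-9 + G}{-1 + G}$)
$\left(-38 + O{\left(6 \right)}\right)^{2} = \left(-38 + \frac{-9 + 6}{-1 + 6}\right)^{2} = \left(-38 + \frac{1}{5} \left(-3\right)\right)^{2} = \left(-38 - \frac{3}{5}\right)^{2} = \left(- \frac{193}{5}\right)^{2} = \frac{37249}{25}$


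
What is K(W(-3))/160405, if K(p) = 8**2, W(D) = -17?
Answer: 64/160405 ≈ 0.00039899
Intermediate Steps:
K(p) = 64
K(W(-3))/160405 = 64/160405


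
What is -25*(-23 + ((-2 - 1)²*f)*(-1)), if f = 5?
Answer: 1700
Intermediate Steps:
-25*(-23 + ((-2 - 1)²*f)*(-1)) = -25*(-23 + ((-2 - 1)²*5)*(-1)) = -25*(-23 + ((-3)²*5)*(-1)) = -25*(-23 + (9*5)*(-1)) = -25*(-23 + 45*(-1)) = -25*(-23 - 45) = -25*(-68) = 1700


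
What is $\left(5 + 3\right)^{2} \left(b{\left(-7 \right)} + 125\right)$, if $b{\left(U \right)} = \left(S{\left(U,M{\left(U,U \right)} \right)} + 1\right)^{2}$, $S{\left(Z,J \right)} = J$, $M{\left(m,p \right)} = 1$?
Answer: $8256$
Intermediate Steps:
$b{\left(U \right)} = 4$ ($b{\left(U \right)} = \left(1 + 1\right)^{2} = 2^{2} = 4$)
$\left(5 + 3\right)^{2} \left(b{\left(-7 \right)} + 125\right) = \left(5 + 3\right)^{2} \left(4 + 125\right) = 8^{2} \cdot 129 = 64 \cdot 129 = 8256$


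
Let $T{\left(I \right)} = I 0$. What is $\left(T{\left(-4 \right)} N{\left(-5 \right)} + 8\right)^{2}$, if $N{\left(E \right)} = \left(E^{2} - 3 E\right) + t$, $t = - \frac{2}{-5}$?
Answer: $64$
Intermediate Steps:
$t = \frac{2}{5}$ ($t = \left(-2\right) \left(- \frac{1}{5}\right) = \frac{2}{5} \approx 0.4$)
$T{\left(I \right)} = 0$
$N{\left(E \right)} = \frac{2}{5} + E^{2} - 3 E$ ($N{\left(E \right)} = \left(E^{2} - 3 E\right) + \frac{2}{5} = \frac{2}{5} + E^{2} - 3 E$)
$\left(T{\left(-4 \right)} N{\left(-5 \right)} + 8\right)^{2} = \left(0 \left(\frac{2}{5} + \left(-5\right)^{2} - -15\right) + 8\right)^{2} = \left(0 \left(\frac{2}{5} + 25 + 15\right) + 8\right)^{2} = \left(0 \cdot \frac{202}{5} + 8\right)^{2} = \left(0 + 8\right)^{2} = 8^{2} = 64$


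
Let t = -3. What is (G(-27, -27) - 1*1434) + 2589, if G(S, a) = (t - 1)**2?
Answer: 1171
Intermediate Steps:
G(S, a) = 16 (G(S, a) = (-3 - 1)**2 = (-4)**2 = 16)
(G(-27, -27) - 1*1434) + 2589 = (16 - 1*1434) + 2589 = (16 - 1434) + 2589 = -1418 + 2589 = 1171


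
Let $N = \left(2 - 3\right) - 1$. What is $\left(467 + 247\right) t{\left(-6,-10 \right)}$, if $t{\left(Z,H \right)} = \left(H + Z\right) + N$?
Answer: $-12852$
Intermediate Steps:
$N = -2$ ($N = -1 - 1 = -2$)
$t{\left(Z,H \right)} = -2 + H + Z$ ($t{\left(Z,H \right)} = \left(H + Z\right) - 2 = -2 + H + Z$)
$\left(467 + 247\right) t{\left(-6,-10 \right)} = \left(467 + 247\right) \left(-2 - 10 - 6\right) = 714 \left(-18\right) = -12852$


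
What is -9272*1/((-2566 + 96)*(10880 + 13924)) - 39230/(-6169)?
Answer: 15812616259/2486507985 ≈ 6.3594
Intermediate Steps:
-9272*1/((-2566 + 96)*(10880 + 13924)) - 39230/(-6169) = -9272/((-2470*24804)) - 39230*(-1/6169) = -9272/(-61265880) + 39230/6169 = -9272*(-1/61265880) + 39230/6169 = 61/403065 + 39230/6169 = 15812616259/2486507985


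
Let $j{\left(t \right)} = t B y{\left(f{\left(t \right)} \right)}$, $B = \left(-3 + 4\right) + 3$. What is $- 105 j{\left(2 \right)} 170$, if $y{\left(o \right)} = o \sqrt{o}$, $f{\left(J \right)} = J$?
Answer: $- 285600 \sqrt{2} \approx -4.039 \cdot 10^{5}$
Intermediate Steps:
$B = 4$ ($B = 1 + 3 = 4$)
$y{\left(o \right)} = o^{\frac{3}{2}}$
$j{\left(t \right)} = 4 t^{\frac{5}{2}}$ ($j{\left(t \right)} = t 4 t^{\frac{3}{2}} = 4 t t^{\frac{3}{2}} = 4 t^{\frac{5}{2}}$)
$- 105 j{\left(2 \right)} 170 = - 105 \cdot 4 \cdot 2^{\frac{5}{2}} \cdot 170 = - 105 \cdot 4 \cdot 4 \sqrt{2} \cdot 170 = - 105 \cdot 16 \sqrt{2} \cdot 170 = - 1680 \sqrt{2} \cdot 170 = - 285600 \sqrt{2}$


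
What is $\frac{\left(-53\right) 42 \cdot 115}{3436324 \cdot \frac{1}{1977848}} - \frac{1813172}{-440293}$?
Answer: $- \frac{55729553542507408}{378247350733} \approx -1.4734 \cdot 10^{5}$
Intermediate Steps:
$\frac{\left(-53\right) 42 \cdot 115}{3436324 \cdot \frac{1}{1977848}} - \frac{1813172}{-440293} = \frac{\left(-2226\right) 115}{3436324 \cdot \frac{1}{1977848}} - - \frac{1813172}{440293} = - \frac{255990}{\frac{859081}{494462}} + \frac{1813172}{440293} = \left(-255990\right) \frac{494462}{859081} + \frac{1813172}{440293} = - \frac{126577327380}{859081} + \frac{1813172}{440293} = - \frac{55729553542507408}{378247350733}$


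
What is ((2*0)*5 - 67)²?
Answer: 4489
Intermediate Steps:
((2*0)*5 - 67)² = (0*5 - 67)² = (0 - 67)² = (-67)² = 4489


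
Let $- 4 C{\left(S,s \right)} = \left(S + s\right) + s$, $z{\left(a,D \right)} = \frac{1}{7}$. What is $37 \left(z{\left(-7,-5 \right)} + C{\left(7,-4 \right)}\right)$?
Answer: $\frac{407}{28} \approx 14.536$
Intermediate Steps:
$z{\left(a,D \right)} = \frac{1}{7}$
$C{\left(S,s \right)} = - \frac{s}{2} - \frac{S}{4}$ ($C{\left(S,s \right)} = - \frac{\left(S + s\right) + s}{4} = - \frac{S + 2 s}{4} = - \frac{s}{2} - \frac{S}{4}$)
$37 \left(z{\left(-7,-5 \right)} + C{\left(7,-4 \right)}\right) = 37 \left(\frac{1}{7} - - \frac{1}{4}\right) = 37 \left(\frac{1}{7} + \left(2 - \frac{7}{4}\right)\right) = 37 \left(\frac{1}{7} + \frac{1}{4}\right) = 37 \cdot \frac{11}{28} = \frac{407}{28}$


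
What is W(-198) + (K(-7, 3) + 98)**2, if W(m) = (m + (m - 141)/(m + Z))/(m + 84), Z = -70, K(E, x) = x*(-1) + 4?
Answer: 5254261/536 ≈ 9802.7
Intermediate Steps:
K(E, x) = 4 - x (K(E, x) = -x + 4 = 4 - x)
W(m) = (m + (-141 + m)/(-70 + m))/(84 + m) (W(m) = (m + (m - 141)/(m - 70))/(m + 84) = (m + (-141 + m)/(-70 + m))/(84 + m))
W(-198) + (K(-7, 3) + 98)**2 = (-141 + (-198)**2 - 69*(-198))/(-5880 + (-198)**2 + 14*(-198)) + ((4 - 1*3) + 98)**2 = (-141 + 39204 + 13662)/(-5880 + 39204 - 2772) + ((4 - 3) + 98)**2 = 52725/30552 + (1 + 98)**2 = (1/30552)*52725 + 99**2 = 925/536 + 9801 = 5254261/536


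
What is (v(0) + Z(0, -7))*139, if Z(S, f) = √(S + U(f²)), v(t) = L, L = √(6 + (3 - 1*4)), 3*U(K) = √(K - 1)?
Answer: 139*√5 + 278*3^(¾)/3 ≈ 522.05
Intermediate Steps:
U(K) = √(-1 + K)/3 (U(K) = √(K - 1)/3 = √(-1 + K)/3)
L = √5 (L = √(6 + (3 - 4)) = √(6 - 1) = √5 ≈ 2.2361)
v(t) = √5
Z(S, f) = √(S + √(-1 + f²)/3)
(v(0) + Z(0, -7))*139 = (√5 + √(3*√(-1 + (-7)²) + 9*0)/3)*139 = (√5 + √(3*√(-1 + 49) + 0)/3)*139 = (√5 + √(3*√48 + 0)/3)*139 = (√5 + √(3*(4*√3) + 0)/3)*139 = (√5 + √(12*√3 + 0)/3)*139 = (√5 + √(12*√3)/3)*139 = (√5 + (2*3^(¾))/3)*139 = (√5 + 2*3^(¾)/3)*139 = 139*√5 + 278*3^(¾)/3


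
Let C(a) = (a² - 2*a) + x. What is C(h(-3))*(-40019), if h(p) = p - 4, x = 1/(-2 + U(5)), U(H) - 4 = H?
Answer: -2526914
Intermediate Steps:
U(H) = 4 + H
x = ⅐ (x = 1/(-2 + (4 + 5)) = 1/(-2 + 9) = 1/7 = ⅐ ≈ 0.14286)
h(p) = -4 + p
C(a) = ⅐ + a² - 2*a (C(a) = (a² - 2*a) + ⅐ = ⅐ + a² - 2*a)
C(h(-3))*(-40019) = (⅐ + (-4 - 3)² - 2*(-4 - 3))*(-40019) = (⅐ + (-7)² - 2*(-7))*(-40019) = (⅐ + 49 + 14)*(-40019) = (442/7)*(-40019) = -2526914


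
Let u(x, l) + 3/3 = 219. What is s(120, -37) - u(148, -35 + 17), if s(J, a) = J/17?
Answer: -3586/17 ≈ -210.94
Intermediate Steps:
u(x, l) = 218 (u(x, l) = -1 + 219 = 218)
s(J, a) = J/17 (s(J, a) = J*(1/17) = J/17)
s(120, -37) - u(148, -35 + 17) = (1/17)*120 - 1*218 = 120/17 - 218 = -3586/17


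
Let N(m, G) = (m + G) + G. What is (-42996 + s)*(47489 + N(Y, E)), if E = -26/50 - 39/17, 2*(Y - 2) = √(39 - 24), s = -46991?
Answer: -1816053113321/425 - 89987*√15/2 ≈ -4.2732e+9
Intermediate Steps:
Y = 2 + √15/2 (Y = 2 + √(39 - 24)/2 = 2 + √15/2 ≈ 3.9365)
E = -1196/425 (E = -26*1/50 - 39*1/17 = -13/25 - 39/17 = -1196/425 ≈ -2.8141)
N(m, G) = m + 2*G (N(m, G) = (G + m) + G = m + 2*G)
(-42996 + s)*(47489 + N(Y, E)) = (-42996 - 46991)*(47489 + ((2 + √15/2) + 2*(-1196/425))) = -89987*(47489 + ((2 + √15/2) - 2392/425)) = -89987*(47489 + (-1542/425 + √15/2)) = -89987*(20181283/425 + √15/2) = -1816053113321/425 - 89987*√15/2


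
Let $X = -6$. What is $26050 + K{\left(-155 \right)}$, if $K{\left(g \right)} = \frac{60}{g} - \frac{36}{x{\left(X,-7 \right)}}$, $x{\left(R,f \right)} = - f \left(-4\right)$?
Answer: $\frac{5653045}{217} \approx 26051.0$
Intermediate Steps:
$x{\left(R,f \right)} = 4 f$
$K{\left(g \right)} = \frac{9}{7} + \frac{60}{g}$ ($K{\left(g \right)} = \frac{60}{g} - \frac{36}{4 \left(-7\right)} = \frac{60}{g} - \frac{36}{-28} = \frac{60}{g} - - \frac{9}{7} = \frac{60}{g} + \frac{9}{7} = \frac{9}{7} + \frac{60}{g}$)
$26050 + K{\left(-155 \right)} = 26050 + \left(\frac{9}{7} + \frac{60}{-155}\right) = 26050 + \left(\frac{9}{7} + 60 \left(- \frac{1}{155}\right)\right) = 26050 + \left(\frac{9}{7} - \frac{12}{31}\right) = 26050 + \frac{195}{217} = \frac{5653045}{217}$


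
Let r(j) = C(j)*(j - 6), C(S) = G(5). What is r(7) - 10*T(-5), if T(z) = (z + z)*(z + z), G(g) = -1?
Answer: -1001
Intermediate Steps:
T(z) = 4*z² (T(z) = (2*z)*(2*z) = 4*z²)
C(S) = -1
r(j) = 6 - j (r(j) = -(j - 6) = -(-6 + j) = 6 - j)
r(7) - 10*T(-5) = (6 - 1*7) - 40*(-5)² = (6 - 7) - 40*25 = -1 - 10*100 = -1 - 1000 = -1001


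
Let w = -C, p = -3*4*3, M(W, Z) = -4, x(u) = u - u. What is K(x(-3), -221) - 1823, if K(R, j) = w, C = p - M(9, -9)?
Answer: -1791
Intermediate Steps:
x(u) = 0
p = -36 (p = -12*3 = -36)
C = -32 (C = -36 - 1*(-4) = -36 + 4 = -32)
w = 32 (w = -1*(-32) = 32)
K(R, j) = 32
K(x(-3), -221) - 1823 = 32 - 1823 = -1791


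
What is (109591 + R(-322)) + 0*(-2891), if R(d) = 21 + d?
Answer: 109290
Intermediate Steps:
(109591 + R(-322)) + 0*(-2891) = (109591 + (21 - 322)) + 0*(-2891) = (109591 - 301) + 0 = 109290 + 0 = 109290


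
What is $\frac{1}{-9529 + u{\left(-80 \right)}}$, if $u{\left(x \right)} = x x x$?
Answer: $- \frac{1}{521529} \approx -1.9174 \cdot 10^{-6}$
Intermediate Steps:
$u{\left(x \right)} = x^{3}$ ($u{\left(x \right)} = x^{2} x = x^{3}$)
$\frac{1}{-9529 + u{\left(-80 \right)}} = \frac{1}{-9529 + \left(-80\right)^{3}} = \frac{1}{-9529 - 512000} = \frac{1}{-521529} = - \frac{1}{521529}$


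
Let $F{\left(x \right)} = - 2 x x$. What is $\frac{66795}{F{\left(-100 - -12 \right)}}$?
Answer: $- \frac{66795}{15488} \approx -4.3127$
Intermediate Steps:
$F{\left(x \right)} = - 2 x^{2}$
$\frac{66795}{F{\left(-100 - -12 \right)}} = \frac{66795}{\left(-2\right) \left(-100 - -12\right)^{2}} = \frac{66795}{\left(-2\right) \left(-100 + 12\right)^{2}} = \frac{66795}{\left(-2\right) \left(-88\right)^{2}} = \frac{66795}{\left(-2\right) 7744} = \frac{66795}{-15488} = 66795 \left(- \frac{1}{15488}\right) = - \frac{66795}{15488}$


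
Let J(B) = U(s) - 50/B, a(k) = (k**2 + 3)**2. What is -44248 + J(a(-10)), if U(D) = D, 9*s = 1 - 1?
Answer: -469427082/10609 ≈ -44248.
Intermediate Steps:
a(k) = (3 + k**2)**2
s = 0 (s = (1 - 1)/9 = (1/9)*0 = 0)
J(B) = -50/B (J(B) = 0 - 50/B = -50/B)
-44248 + J(a(-10)) = -44248 - 50/(3 + (-10)**2)**2 = -44248 - 50/(3 + 100)**2 = -44248 - 50/(103**2) = -44248 - 50/10609 = -469427082/10609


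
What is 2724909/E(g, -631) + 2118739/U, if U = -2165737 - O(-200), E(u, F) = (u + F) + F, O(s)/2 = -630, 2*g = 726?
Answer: -842843943422/277980689 ≈ -3032.0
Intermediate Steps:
g = 363 (g = (½)*726 = 363)
O(s) = -1260 (O(s) = 2*(-630) = -1260)
E(u, F) = u + 2*F (E(u, F) = (F + u) + F = u + 2*F)
U = -2164477 (U = -2165737 - 1*(-1260) = -2165737 + 1260 = -2164477)
2724909/E(g, -631) + 2118739/U = 2724909/(363 + 2*(-631)) + 2118739/(-2164477) = 2724909/(363 - 1262) + 2118739*(-1/2164477) = 2724909/(-899) - 302677/309211 = 2724909*(-1/899) - 302677/309211 = -2724909/899 - 302677/309211 = -842843943422/277980689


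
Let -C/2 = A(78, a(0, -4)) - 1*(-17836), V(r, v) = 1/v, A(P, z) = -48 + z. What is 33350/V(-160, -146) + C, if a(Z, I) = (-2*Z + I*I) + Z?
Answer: -4904708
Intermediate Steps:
a(Z, I) = I² - Z (a(Z, I) = (-2*Z + I²) + Z = (I² - 2*Z) + Z = I² - Z)
C = -35608 (C = -2*((-48 + ((-4)² - 1*0)) - 1*(-17836)) = -2*((-48 + (16 + 0)) + 17836) = -2*((-48 + 16) + 17836) = -2*(-32 + 17836) = -2*17804 = -35608)
33350/V(-160, -146) + C = 33350/(1/(-146)) - 35608 = 33350/(-1/146) - 35608 = 33350*(-146) - 35608 = -4869100 - 35608 = -4904708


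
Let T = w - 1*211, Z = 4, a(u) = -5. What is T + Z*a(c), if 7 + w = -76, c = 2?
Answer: -314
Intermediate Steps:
w = -83 (w = -7 - 76 = -83)
T = -294 (T = -83 - 1*211 = -83 - 211 = -294)
T + Z*a(c) = -294 + 4*(-5) = -294 - 20 = -314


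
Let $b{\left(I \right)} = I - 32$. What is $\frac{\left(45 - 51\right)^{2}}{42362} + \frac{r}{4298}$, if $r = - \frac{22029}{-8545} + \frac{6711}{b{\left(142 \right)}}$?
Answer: $\frac{267735761757}{17113845984620} \approx 0.015644$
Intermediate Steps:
$b{\left(I \right)} = -32 + I$ ($b{\left(I \right)} = I - 32 = -32 + I$)
$r = \frac{11953737}{187990}$ ($r = - \frac{22029}{-8545} + \frac{6711}{-32 + 142} = \left(-22029\right) \left(- \frac{1}{8545}\right) + \frac{6711}{110} = \frac{22029}{8545} + 6711 \cdot \frac{1}{110} = \frac{22029}{8545} + \frac{6711}{110} = \frac{11953737}{187990} \approx 63.587$)
$\frac{\left(45 - 51\right)^{2}}{42362} + \frac{r}{4298} = \frac{\left(45 - 51\right)^{2}}{42362} + \frac{11953737}{187990 \cdot 4298} = \left(-6\right)^{2} \cdot \frac{1}{42362} + \frac{11953737}{187990} \cdot \frac{1}{4298} = 36 \cdot \frac{1}{42362} + \frac{11953737}{807981020} = \frac{18}{21181} + \frac{11953737}{807981020} = \frac{267735761757}{17113845984620}$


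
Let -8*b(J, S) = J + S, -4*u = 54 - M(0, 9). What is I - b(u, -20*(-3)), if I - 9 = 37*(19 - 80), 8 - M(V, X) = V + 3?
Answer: -71745/32 ≈ -2242.0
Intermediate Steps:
M(V, X) = 5 - V (M(V, X) = 8 - (V + 3) = 8 - (3 + V) = 8 + (-3 - V) = 5 - V)
u = -49/4 (u = -(54 - (5 - 1*0))/4 = -(54 - (5 + 0))/4 = -(54 - 1*5)/4 = -(54 - 5)/4 = -¼*49 = -49/4 ≈ -12.250)
b(J, S) = -J/8 - S/8 (b(J, S) = -(J + S)/8 = -J/8 - S/8)
I = -2248 (I = 9 + 37*(19 - 80) = 9 + 37*(-61) = 9 - 2257 = -2248)
I - b(u, -20*(-3)) = -2248 - (-⅛*(-49/4) - (-5)*(-3)/2) = -2248 - (49/32 - ⅛*60) = -2248 - (49/32 - 15/2) = -2248 - 1*(-191/32) = -2248 + 191/32 = -71745/32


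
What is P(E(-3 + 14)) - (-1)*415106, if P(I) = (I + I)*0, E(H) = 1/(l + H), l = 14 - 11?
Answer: 415106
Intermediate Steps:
l = 3
E(H) = 1/(3 + H)
P(I) = 0 (P(I) = (2*I)*0 = 0)
P(E(-3 + 14)) - (-1)*415106 = 0 - (-1)*415106 = 0 - 1*(-415106) = 0 + 415106 = 415106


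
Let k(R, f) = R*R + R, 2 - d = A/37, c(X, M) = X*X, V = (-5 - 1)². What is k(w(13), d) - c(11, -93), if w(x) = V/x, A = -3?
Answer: -18685/169 ≈ -110.56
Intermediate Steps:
V = 36 (V = (-6)² = 36)
c(X, M) = X²
d = 77/37 (d = 2 - (-3)/37 = 2 - 1*(-3/37) = 2 + 3/37 = 77/37 ≈ 2.0811)
w(x) = 36/x
k(R, f) = R + R² (k(R, f) = R² + R = R + R²)
k(w(13), d) - c(11, -93) = (36/13)*(1 + 36/13) - 1*11² = (36*(1/13))*(1 + 36*(1/13)) - 1*121 = 36*(1 + 36/13)/13 - 121 = (36/13)*(49/13) - 121 = 1764/169 - 121 = -18685/169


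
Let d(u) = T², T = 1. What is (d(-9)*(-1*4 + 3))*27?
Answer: -27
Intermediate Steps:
d(u) = 1 (d(u) = 1² = 1)
(d(-9)*(-1*4 + 3))*27 = (1*(-1*4 + 3))*27 = (1*(-4 + 3))*27 = (1*(-1))*27 = -1*27 = -27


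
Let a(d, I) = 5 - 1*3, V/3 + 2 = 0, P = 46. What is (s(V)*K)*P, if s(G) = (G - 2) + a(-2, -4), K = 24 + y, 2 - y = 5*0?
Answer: -7176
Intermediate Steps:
y = 2 (y = 2 - 5*0 = 2 - 1*0 = 2 + 0 = 2)
V = -6 (V = -6 + 3*0 = -6 + 0 = -6)
K = 26 (K = 24 + 2 = 26)
a(d, I) = 2 (a(d, I) = 5 - 3 = 2)
s(G) = G (s(G) = (G - 2) + 2 = (-2 + G) + 2 = G)
(s(V)*K)*P = -6*26*46 = -156*46 = -7176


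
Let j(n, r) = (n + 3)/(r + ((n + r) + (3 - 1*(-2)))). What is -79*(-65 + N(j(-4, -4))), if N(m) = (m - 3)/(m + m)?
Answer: 5925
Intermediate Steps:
j(n, r) = (3 + n)/(5 + n + 2*r) (j(n, r) = (3 + n)/(r + ((n + r) + (3 + 2))) = (3 + n)/(r + ((n + r) + 5)) = (3 + n)/(r + (5 + n + r)) = (3 + n)/(5 + n + 2*r))
N(m) = (-3 + m)/(2*m) (N(m) = (-3 + m)/((2*m)) = (-3 + m)*(1/(2*m)) = (-3 + m)/(2*m))
-79*(-65 + N(j(-4, -4))) = -79*(-65 + (-3 + (3 - 4)/(5 - 4 + 2*(-4)))/(2*(((3 - 4)/(5 - 4 + 2*(-4)))))) = -79*(-65 + (-3 - 1/(5 - 4 - 8))/(2*((-1/(5 - 4 - 8))))) = -79*(-65 + (-3 - 1/(-7))/(2*((-1/(-7))))) = -79*(-65 + (-3 - 1/7*(-1))/(2*((-1/7*(-1))))) = -79*(-65 + (-3 + 1/7)/(2*(1/7))) = -79*(-65 + (1/2)*7*(-20/7)) = -79*(-65 - 10) = -79*(-75) = 5925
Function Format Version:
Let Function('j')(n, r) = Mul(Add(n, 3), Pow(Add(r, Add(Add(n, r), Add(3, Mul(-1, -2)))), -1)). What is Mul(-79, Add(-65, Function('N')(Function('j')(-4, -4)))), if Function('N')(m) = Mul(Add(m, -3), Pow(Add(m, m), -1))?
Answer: 5925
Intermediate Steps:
Function('j')(n, r) = Mul(Pow(Add(5, n, Mul(2, r)), -1), Add(3, n)) (Function('j')(n, r) = Mul(Add(3, n), Pow(Add(r, Add(Add(n, r), Add(3, 2))), -1)) = Mul(Add(3, n), Pow(Add(r, Add(Add(n, r), 5)), -1)) = Mul(Add(3, n), Pow(Add(r, Add(5, n, r)), -1)) = Mul(Add(3, n), Pow(Add(5, n, Mul(2, r)), -1)) = Mul(Pow(Add(5, n, Mul(2, r)), -1), Add(3, n)))
Function('N')(m) = Mul(Rational(1, 2), Pow(m, -1), Add(-3, m)) (Function('N')(m) = Mul(Add(-3, m), Pow(Mul(2, m), -1)) = Mul(Add(-3, m), Mul(Rational(1, 2), Pow(m, -1))) = Mul(Rational(1, 2), Pow(m, -1), Add(-3, m)))
Mul(-79, Add(-65, Function('N')(Function('j')(-4, -4)))) = Mul(-79, Add(-65, Mul(Rational(1, 2), Pow(Mul(Pow(Add(5, -4, Mul(2, -4)), -1), Add(3, -4)), -1), Add(-3, Mul(Pow(Add(5, -4, Mul(2, -4)), -1), Add(3, -4)))))) = Mul(-79, Add(-65, Mul(Rational(1, 2), Pow(Mul(Pow(Add(5, -4, -8), -1), -1), -1), Add(-3, Mul(Pow(Add(5, -4, -8), -1), -1))))) = Mul(-79, Add(-65, Mul(Rational(1, 2), Pow(Mul(Pow(-7, -1), -1), -1), Add(-3, Mul(Pow(-7, -1), -1))))) = Mul(-79, Add(-65, Mul(Rational(1, 2), Pow(Mul(Rational(-1, 7), -1), -1), Add(-3, Mul(Rational(-1, 7), -1))))) = Mul(-79, Add(-65, Mul(Rational(1, 2), Pow(Rational(1, 7), -1), Add(-3, Rational(1, 7))))) = Mul(-79, Add(-65, Mul(Rational(1, 2), 7, Rational(-20, 7)))) = Mul(-79, Add(-65, -10)) = Mul(-79, -75) = 5925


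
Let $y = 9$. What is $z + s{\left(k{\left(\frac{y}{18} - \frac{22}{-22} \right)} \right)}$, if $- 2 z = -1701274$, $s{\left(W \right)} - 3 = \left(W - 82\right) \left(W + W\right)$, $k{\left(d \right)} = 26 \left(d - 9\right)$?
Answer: $958670$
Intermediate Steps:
$k{\left(d \right)} = -234 + 26 d$ ($k{\left(d \right)} = 26 \left(-9 + d\right) = -234 + 26 d$)
$s{\left(W \right)} = 3 + 2 W \left(-82 + W\right)$ ($s{\left(W \right)} = 3 + \left(W - 82\right) \left(W + W\right) = 3 + \left(-82 + W\right) 2 W = 3 + 2 W \left(-82 + W\right)$)
$z = 850637$ ($z = \left(- \frac{1}{2}\right) \left(-1701274\right) = 850637$)
$z + s{\left(k{\left(\frac{y}{18} - \frac{22}{-22} \right)} \right)} = 850637 + \left(3 - 164 \left(-234 + 26 \left(\frac{9}{18} - \frac{22}{-22}\right)\right) + 2 \left(-234 + 26 \left(\frac{9}{18} - \frac{22}{-22}\right)\right)^{2}\right) = 850637 + \left(3 - 164 \left(-234 + 26 \left(9 \cdot \frac{1}{18} - -1\right)\right) + 2 \left(-234 + 26 \left(9 \cdot \frac{1}{18} - -1\right)\right)^{2}\right) = 850637 + \left(3 - 164 \left(-234 + 26 \left(\frac{1}{2} + 1\right)\right) + 2 \left(-234 + 26 \left(\frac{1}{2} + 1\right)\right)^{2}\right) = 850637 + \left(3 - 164 \left(-234 + 26 \cdot \frac{3}{2}\right) + 2 \left(-234 + 26 \cdot \frac{3}{2}\right)^{2}\right) = 850637 + \left(3 - 164 \left(-234 + 39\right) + 2 \left(-234 + 39\right)^{2}\right) = 850637 + \left(3 - -31980 + 2 \left(-195\right)^{2}\right) = 850637 + \left(3 + 31980 + 2 \cdot 38025\right) = 850637 + \left(3 + 31980 + 76050\right) = 850637 + 108033 = 958670$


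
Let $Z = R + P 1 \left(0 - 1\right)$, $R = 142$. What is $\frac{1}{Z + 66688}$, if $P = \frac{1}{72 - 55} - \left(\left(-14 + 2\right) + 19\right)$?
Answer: $\frac{17}{1136228} \approx 1.4962 \cdot 10^{-5}$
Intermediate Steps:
$P = - \frac{118}{17}$ ($P = \frac{1}{17} - \left(-12 + 19\right) = \frac{1}{17} - 7 = - \frac{118}{17} \approx -6.9412$)
$Z = \frac{2532}{17}$ ($Z = 142 - \frac{118 \cdot 1 \left(0 - 1\right)}{17} = 142 - \frac{118 \cdot 1 \left(-1\right)}{17} = 142 - - \frac{118}{17} = 142 + \frac{118}{17} = \frac{2532}{17} \approx 148.94$)
$\frac{1}{Z + 66688} = \frac{1}{\frac{2532}{17} + 66688} = \frac{1}{\frac{1136228}{17}} = \frac{17}{1136228}$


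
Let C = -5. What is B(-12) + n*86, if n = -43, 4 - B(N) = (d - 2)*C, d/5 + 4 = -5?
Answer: -3929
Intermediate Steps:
d = -45 (d = -20 + 5*(-5) = -20 - 25 = -45)
B(N) = -231 (B(N) = 4 - (-45 - 2)*(-5) = 4 - (-47)*(-5) = 4 - 1*235 = 4 - 235 = -231)
B(-12) + n*86 = -231 - 43*86 = -231 - 3698 = -3929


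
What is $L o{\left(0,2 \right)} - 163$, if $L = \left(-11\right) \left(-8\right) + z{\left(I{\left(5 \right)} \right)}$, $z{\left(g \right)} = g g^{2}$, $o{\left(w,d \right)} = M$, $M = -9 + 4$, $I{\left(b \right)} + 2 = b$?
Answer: $-738$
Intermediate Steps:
$I{\left(b \right)} = -2 + b$
$M = -5$
$o{\left(w,d \right)} = -5$
$z{\left(g \right)} = g^{3}$
$L = 115$ ($L = \left(-11\right) \left(-8\right) + \left(-2 + 5\right)^{3} = 88 + 3^{3} = 88 + 27 = 115$)
$L o{\left(0,2 \right)} - 163 = 115 \left(-5\right) - 163 = -575 - 163 = -738$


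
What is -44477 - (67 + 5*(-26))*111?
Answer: -37484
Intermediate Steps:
-44477 - (67 + 5*(-26))*111 = -44477 - (67 - 130)*111 = -44477 - (-63)*111 = -44477 - 1*(-6993) = -44477 + 6993 = -37484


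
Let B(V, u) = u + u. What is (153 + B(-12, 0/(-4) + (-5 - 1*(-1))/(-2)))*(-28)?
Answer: -4396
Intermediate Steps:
B(V, u) = 2*u
(153 + B(-12, 0/(-4) + (-5 - 1*(-1))/(-2)))*(-28) = (153 + 2*(0/(-4) + (-5 - 1*(-1))/(-2)))*(-28) = (153 + 2*(0*(-¼) + (-5 + 1)*(-½)))*(-28) = (153 + 2*(0 - 4*(-½)))*(-28) = (153 + 2*(0 + 2))*(-28) = (153 + 2*2)*(-28) = (153 + 4)*(-28) = 157*(-28) = -4396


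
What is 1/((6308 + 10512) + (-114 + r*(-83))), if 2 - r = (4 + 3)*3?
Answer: 1/18283 ≈ 5.4696e-5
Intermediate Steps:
r = -19 (r = 2 - (4 + 3)*3 = 2 - 7*3 = 2 - 1*21 = 2 - 21 = -19)
1/((6308 + 10512) + (-114 + r*(-83))) = 1/((6308 + 10512) + (-114 - 19*(-83))) = 1/(16820 + (-114 + 1577)) = 1/(16820 + 1463) = 1/18283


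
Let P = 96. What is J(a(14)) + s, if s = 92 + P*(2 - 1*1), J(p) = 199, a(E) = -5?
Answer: 387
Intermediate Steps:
s = 188 (s = 92 + 96*(2 - 1*1) = 92 + 96*(2 - 1) = 92 + 96*1 = 92 + 96 = 188)
J(a(14)) + s = 199 + 188 = 387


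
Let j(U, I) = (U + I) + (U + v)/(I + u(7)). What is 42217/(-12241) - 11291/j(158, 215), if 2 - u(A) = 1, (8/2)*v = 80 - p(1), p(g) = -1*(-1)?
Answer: -14783502055/439292767 ≈ -33.653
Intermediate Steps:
p(g) = 1
v = 79/4 (v = (80 - 1*1)/4 = (80 - 1)/4 = (¼)*79 = 79/4 ≈ 19.750)
u(A) = 1 (u(A) = 2 - 1*1 = 2 - 1 = 1)
j(U, I) = I + U + (79/4 + U)/(1 + I) (j(U, I) = (U + I) + (U + 79/4)/(I + 1) = (I + U) + (79/4 + U)/(1 + I) = I + U + (79/4 + U)/(1 + I))
42217/(-12241) - 11291/j(158, 215) = 42217/(-12241) - 11291*(1 + 215)/(79/4 + 215 + 215² + 2*158 + 215*158) = 42217*(-1/12241) - 11291*216/(79/4 + 215 + 46225 + 316 + 33970) = -42217/12241 - 11291/((1/216)*(322983/4)) = -42217/12241 - 11291/35887/96 = -42217/12241 - 11291*96/35887 = -42217/12241 - 1083936/35887 = -14783502055/439292767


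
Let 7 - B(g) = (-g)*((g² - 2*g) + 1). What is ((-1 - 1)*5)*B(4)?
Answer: -430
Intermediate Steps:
B(g) = 7 + g*(1 + g² - 2*g) (B(g) = 7 - (-g)*((g² - 2*g) + 1) = 7 - (-g)*(1 + g² - 2*g) = 7 - (-1)*g*(1 + g² - 2*g) = 7 + g*(1 + g² - 2*g))
((-1 - 1)*5)*B(4) = ((-1 - 1)*5)*(7 + 4 + 4³ - 2*4²) = (-2*5)*(7 + 4 + 64 - 2*16) = -10*(7 + 4 + 64 - 32) = -10*43 = -430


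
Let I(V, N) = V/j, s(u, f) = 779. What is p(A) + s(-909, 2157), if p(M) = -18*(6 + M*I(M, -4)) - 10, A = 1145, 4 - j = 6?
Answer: 11799886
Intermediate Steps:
j = -2 (j = 4 - 1*6 = 4 - 6 = -2)
I(V, N) = -V/2 (I(V, N) = V/(-2) = V*(-1/2) = -V/2)
p(M) = -118 + 9*M**2 (p(M) = -18*(6 + M*(-M/2)) - 10 = -18*(6 - M**2/2) - 10 = (-108 + 9*M**2) - 10 = -118 + 9*M**2)
p(A) + s(-909, 2157) = (-118 + 9*1145**2) + 779 = (-118 + 9*1311025) + 779 = (-118 + 11799225) + 779 = 11799107 + 779 = 11799886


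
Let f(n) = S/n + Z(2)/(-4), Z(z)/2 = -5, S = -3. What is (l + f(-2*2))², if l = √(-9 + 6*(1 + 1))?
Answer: 217/16 + 13*√3/2 ≈ 24.821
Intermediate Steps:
Z(z) = -10 (Z(z) = 2*(-5) = -10)
f(n) = 5/2 - 3/n (f(n) = -3/n - 10/(-4) = -3/n - 10*(-¼) = -3/n + 5/2 = 5/2 - 3/n)
l = √3 (l = √(-9 + 6*2) = √(-9 + 12) = √3 ≈ 1.7320)
(l + f(-2*2))² = (√3 + (5/2 - 3/((-2*2))))² = (√3 + (5/2 - 3/(-4)))² = (√3 + (5/2 - 3*(-¼)))² = (√3 + (5/2 + ¾))² = (√3 + 13/4)² = (13/4 + √3)²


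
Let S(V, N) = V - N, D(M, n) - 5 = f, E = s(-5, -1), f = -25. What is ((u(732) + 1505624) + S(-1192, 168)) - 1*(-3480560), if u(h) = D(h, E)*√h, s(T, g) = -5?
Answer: 4984824 - 40*√183 ≈ 4.9843e+6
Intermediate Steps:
E = -5
D(M, n) = -20 (D(M, n) = 5 - 25 = -20)
u(h) = -20*√h
((u(732) + 1505624) + S(-1192, 168)) - 1*(-3480560) = ((-40*√183 + 1505624) + (-1192 - 1*168)) - 1*(-3480560) = ((-40*√183 + 1505624) + (-1192 - 168)) + 3480560 = ((-40*√183 + 1505624) - 1360) + 3480560 = ((1505624 - 40*√183) - 1360) + 3480560 = (1504264 - 40*√183) + 3480560 = 4984824 - 40*√183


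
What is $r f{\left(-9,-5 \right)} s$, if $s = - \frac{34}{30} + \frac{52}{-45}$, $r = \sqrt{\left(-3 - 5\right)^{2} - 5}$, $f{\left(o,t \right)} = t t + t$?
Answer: $- \frac{412 \sqrt{59}}{9} \approx -351.63$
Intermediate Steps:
$f{\left(o,t \right)} = t + t^{2}$ ($f{\left(o,t \right)} = t^{2} + t = t + t^{2}$)
$r = \sqrt{59}$ ($r = \sqrt{\left(-8\right)^{2} - 5} = \sqrt{64 - 5} = \sqrt{59} \approx 7.6811$)
$s = - \frac{103}{45}$ ($s = \left(-34\right) \frac{1}{30} + 52 \left(- \frac{1}{45}\right) = - \frac{17}{15} - \frac{52}{45} = - \frac{103}{45} \approx -2.2889$)
$r f{\left(-9,-5 \right)} s = \sqrt{59} \left(- 5 \left(1 - 5\right)\right) \left(- \frac{103}{45}\right) = \sqrt{59} \left(\left(-5\right) \left(-4\right)\right) \left(- \frac{103}{45}\right) = \sqrt{59} \cdot 20 \left(- \frac{103}{45}\right) = 20 \sqrt{59} \left(- \frac{103}{45}\right) = - \frac{412 \sqrt{59}}{9}$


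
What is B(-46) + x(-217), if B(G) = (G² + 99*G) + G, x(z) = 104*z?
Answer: -25052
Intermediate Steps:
B(G) = G² + 100*G
B(-46) + x(-217) = -46*(100 - 46) + 104*(-217) = -46*54 - 22568 = -2484 - 22568 = -25052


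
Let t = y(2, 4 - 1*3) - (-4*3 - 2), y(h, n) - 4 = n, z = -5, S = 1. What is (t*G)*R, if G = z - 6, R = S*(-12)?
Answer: 2508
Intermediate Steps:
y(h, n) = 4 + n
R = -12 (R = 1*(-12) = -12)
t = 19 (t = (4 + (4 - 1*3)) - (-4*3 - 2) = (4 + (4 - 3)) - (-12 - 2) = (4 + 1) - 1*(-14) = 5 + 14 = 19)
G = -11 (G = -5 - 6 = -11)
(t*G)*R = (19*(-11))*(-12) = -209*(-12) = 2508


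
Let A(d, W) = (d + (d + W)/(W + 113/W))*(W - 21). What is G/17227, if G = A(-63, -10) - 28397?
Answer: -807886/524193 ≈ -1.5412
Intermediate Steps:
A(d, W) = (-21 + W)*(d + (W + d)/(W + 113/W)) (A(d, W) = (d + (W + d)/(W + 113/W))*(-21 + W) = (-21 + W)*(d + (W + d)/(W + 113/W)))
G = -5655202/213 (G = ((-10)**3 - 2373*(-63) - 21*(-10)**2 - 63*(-10)**3 - 20*(-63)*(-10)**2 + 92*(-10)*(-63))/(113 + (-10)**2) - 28397 = (-1000 + 149499 - 21*100 - 63*(-1000) - 20*(-63)*100 + 57960)/(113 + 100) - 28397 = (-1000 + 149499 - 2100 + 63000 + 126000 + 57960)/213 - 28397 = (1/213)*393359 - 28397 = 393359/213 - 28397 = -5655202/213 ≈ -26550.)
G/17227 = -5655202/213/17227 = -5655202/213*1/17227 = -807886/524193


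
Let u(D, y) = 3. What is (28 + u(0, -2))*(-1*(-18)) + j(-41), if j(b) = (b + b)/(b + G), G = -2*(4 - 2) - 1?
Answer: 12875/23 ≈ 559.78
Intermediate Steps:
G = -5 (G = -2*2 - 1 = -4 - 1 = -5)
j(b) = 2*b/(-5 + b) (j(b) = (b + b)/(b - 5) = (2*b)/(-5 + b) = 2*b/(-5 + b))
(28 + u(0, -2))*(-1*(-18)) + j(-41) = (28 + 3)*(-1*(-18)) + 2*(-41)/(-5 - 41) = 31*18 + 2*(-41)/(-46) = 558 + 2*(-41)*(-1/46) = 558 + 41/23 = 12875/23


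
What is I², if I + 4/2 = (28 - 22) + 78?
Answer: 6724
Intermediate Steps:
I = 82 (I = -2 + ((28 - 22) + 78) = -2 + (6 + 78) = -2 + 84 = 82)
I² = 82² = 6724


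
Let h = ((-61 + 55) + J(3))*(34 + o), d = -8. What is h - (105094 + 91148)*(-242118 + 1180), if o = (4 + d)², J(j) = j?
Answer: 47282154846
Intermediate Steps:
o = 16 (o = (4 - 8)² = (-4)² = 16)
h = -150 (h = ((-61 + 55) + 3)*(34 + 16) = (-6 + 3)*50 = -3*50 = -150)
h - (105094 + 91148)*(-242118 + 1180) = -150 - (105094 + 91148)*(-242118 + 1180) = -150 - 196242*(-240938) = -150 - 1*(-47282154996) = -150 + 47282154996 = 47282154846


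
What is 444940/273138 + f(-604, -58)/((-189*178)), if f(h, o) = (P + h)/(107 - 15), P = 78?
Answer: 114771787229/70448299236 ≈ 1.6292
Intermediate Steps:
f(h, o) = 39/46 + h/92 (f(h, o) = (78 + h)/(107 - 15) = (78 + h)/92 = (78 + h)*(1/92) = 39/46 + h/92)
444940/273138 + f(-604, -58)/((-189*178)) = 444940/273138 + (39/46 + (1/92)*(-604))/((-189*178)) = 444940*(1/273138) + (39/46 - 151/23)/(-33642) = 222470/136569 - 263/46*(-1/33642) = 222470/136569 + 263/1547532 = 114771787229/70448299236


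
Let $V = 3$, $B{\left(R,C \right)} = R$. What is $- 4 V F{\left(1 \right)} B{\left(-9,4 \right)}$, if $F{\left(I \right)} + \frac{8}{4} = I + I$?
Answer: $0$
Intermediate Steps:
$F{\left(I \right)} = -2 + 2 I$ ($F{\left(I \right)} = -2 + \left(I + I\right) = -2 + 2 I$)
$- 4 V F{\left(1 \right)} B{\left(-9,4 \right)} = \left(-4\right) 3 \left(-2 + 2 \cdot 1\right) \left(-9\right) = - 12 \left(-2 + 2\right) \left(-9\right) = \left(-12\right) 0 \left(-9\right) = 0 \left(-9\right) = 0$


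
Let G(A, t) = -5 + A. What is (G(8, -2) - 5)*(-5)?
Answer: 10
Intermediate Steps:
(G(8, -2) - 5)*(-5) = ((-5 + 8) - 5)*(-5) = (3 - 5)*(-5) = -2*(-5) = 10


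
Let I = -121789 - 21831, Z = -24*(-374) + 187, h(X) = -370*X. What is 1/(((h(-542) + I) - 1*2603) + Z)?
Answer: 1/63480 ≈ 1.5753e-5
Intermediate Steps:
Z = 9163 (Z = 8976 + 187 = 9163)
I = -143620
1/(((h(-542) + I) - 1*2603) + Z) = 1/(((-370*(-542) - 143620) - 1*2603) + 9163) = 1/(((200540 - 143620) - 2603) + 9163) = 1/((56920 - 2603) + 9163) = 1/(54317 + 9163) = 1/63480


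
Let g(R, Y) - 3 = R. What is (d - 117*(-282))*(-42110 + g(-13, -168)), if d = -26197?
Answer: -286289640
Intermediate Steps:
g(R, Y) = 3 + R
(d - 117*(-282))*(-42110 + g(-13, -168)) = (-26197 - 117*(-282))*(-42110 + (3 - 13)) = (-26197 + 32994)*(-42110 - 10) = 6797*(-42120) = -286289640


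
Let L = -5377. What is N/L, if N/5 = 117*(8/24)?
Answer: -195/5377 ≈ -0.036266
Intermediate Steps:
N = 195 (N = 5*(117*(8/24)) = 5*(117*(8*(1/24))) = 5*(117*(⅓)) = 5*39 = 195)
N/L = 195/(-5377) = 195*(-1/5377) = -195/5377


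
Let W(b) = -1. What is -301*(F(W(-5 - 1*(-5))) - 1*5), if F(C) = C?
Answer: 1806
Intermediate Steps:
-301*(F(W(-5 - 1*(-5))) - 1*5) = -301*(-1 - 1*5) = -301*(-1 - 5) = -301*(-6) = 1806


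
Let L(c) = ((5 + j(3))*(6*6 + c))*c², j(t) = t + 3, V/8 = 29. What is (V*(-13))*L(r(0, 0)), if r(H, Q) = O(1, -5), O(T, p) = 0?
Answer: 0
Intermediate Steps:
V = 232 (V = 8*29 = 232)
j(t) = 3 + t
r(H, Q) = 0
L(c) = c²*(396 + 11*c) (L(c) = ((5 + (3 + 3))*(6*6 + c))*c² = ((5 + 6)*(36 + c))*c² = (11*(36 + c))*c² = (396 + 11*c)*c² = c²*(396 + 11*c))
(V*(-13))*L(r(0, 0)) = (232*(-13))*(11*0²*(36 + 0)) = -33176*0*36 = -3016*0 = 0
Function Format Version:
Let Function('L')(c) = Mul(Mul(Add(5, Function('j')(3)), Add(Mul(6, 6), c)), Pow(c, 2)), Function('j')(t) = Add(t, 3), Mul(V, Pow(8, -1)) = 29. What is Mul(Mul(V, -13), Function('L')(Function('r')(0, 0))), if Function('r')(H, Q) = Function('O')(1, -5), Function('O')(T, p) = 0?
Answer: 0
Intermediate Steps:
V = 232 (V = Mul(8, 29) = 232)
Function('j')(t) = Add(3, t)
Function('r')(H, Q) = 0
Function('L')(c) = Mul(Pow(c, 2), Add(396, Mul(11, c))) (Function('L')(c) = Mul(Mul(Add(5, Add(3, 3)), Add(Mul(6, 6), c)), Pow(c, 2)) = Mul(Mul(Add(5, 6), Add(36, c)), Pow(c, 2)) = Mul(Mul(11, Add(36, c)), Pow(c, 2)) = Mul(Add(396, Mul(11, c)), Pow(c, 2)) = Mul(Pow(c, 2), Add(396, Mul(11, c))))
Mul(Mul(V, -13), Function('L')(Function('r')(0, 0))) = Mul(Mul(232, -13), Mul(11, Pow(0, 2), Add(36, 0))) = Mul(-3016, Mul(11, 0, 36)) = Mul(-3016, 0) = 0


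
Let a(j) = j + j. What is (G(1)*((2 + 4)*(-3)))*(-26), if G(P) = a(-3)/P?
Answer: -2808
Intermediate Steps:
a(j) = 2*j
G(P) = -6/P (G(P) = (2*(-3))/P = -6/P)
(G(1)*((2 + 4)*(-3)))*(-26) = ((-6/1)*((2 + 4)*(-3)))*(-26) = ((-6*1)*(6*(-3)))*(-26) = -6*(-18)*(-26) = 108*(-26) = -2808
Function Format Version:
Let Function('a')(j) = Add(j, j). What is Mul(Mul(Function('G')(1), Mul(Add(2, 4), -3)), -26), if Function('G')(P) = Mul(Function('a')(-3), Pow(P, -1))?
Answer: -2808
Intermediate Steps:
Function('a')(j) = Mul(2, j)
Function('G')(P) = Mul(-6, Pow(P, -1)) (Function('G')(P) = Mul(Mul(2, -3), Pow(P, -1)) = Mul(-6, Pow(P, -1)))
Mul(Mul(Function('G')(1), Mul(Add(2, 4), -3)), -26) = Mul(Mul(Mul(-6, Pow(1, -1)), Mul(Add(2, 4), -3)), -26) = Mul(Mul(Mul(-6, 1), Mul(6, -3)), -26) = Mul(Mul(-6, -18), -26) = Mul(108, -26) = -2808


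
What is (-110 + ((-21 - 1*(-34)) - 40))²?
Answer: 18769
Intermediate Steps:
(-110 + ((-21 - 1*(-34)) - 40))² = (-110 + ((-21 + 34) - 40))² = (-110 + (13 - 40))² = (-110 - 27)² = (-137)² = 18769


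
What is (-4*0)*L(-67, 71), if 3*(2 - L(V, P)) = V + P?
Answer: 0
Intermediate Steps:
L(V, P) = 2 - P/3 - V/3 (L(V, P) = 2 - (V + P)/3 = 2 - (P + V)/3 = 2 + (-P/3 - V/3) = 2 - P/3 - V/3)
(-4*0)*L(-67, 71) = (-4*0)*(2 - ⅓*71 - ⅓*(-67)) = 0*(2 - 71/3 + 67/3) = 0*(⅔) = 0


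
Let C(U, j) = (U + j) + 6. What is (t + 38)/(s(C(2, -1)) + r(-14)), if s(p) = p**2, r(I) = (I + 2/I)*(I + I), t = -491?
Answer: -453/445 ≈ -1.0180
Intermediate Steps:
C(U, j) = 6 + U + j
r(I) = 2*I*(I + 2/I) (r(I) = (I + 2/I)*(2*I) = 2*I*(I + 2/I))
(t + 38)/(s(C(2, -1)) + r(-14)) = (-491 + 38)/((6 + 2 - 1)**2 + (4 + 2*(-14)**2)) = -453/(7**2 + (4 + 2*196)) = -453/(49 + (4 + 392)) = -453/(49 + 396) = -453/445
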